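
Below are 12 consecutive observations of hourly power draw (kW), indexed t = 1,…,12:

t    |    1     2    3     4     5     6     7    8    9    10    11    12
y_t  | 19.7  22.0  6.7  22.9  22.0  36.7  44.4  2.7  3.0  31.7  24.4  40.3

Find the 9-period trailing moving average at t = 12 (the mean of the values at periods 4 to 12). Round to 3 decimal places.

Sum of periods 4–12: 22.9 + 22.0 + 36.7 + 44.4 + 2.7 + 3.0 + 31.7 + 24.4 + 40.3 = 228.1
Divide by 9: 228.1 / 9 = 25.344

25.344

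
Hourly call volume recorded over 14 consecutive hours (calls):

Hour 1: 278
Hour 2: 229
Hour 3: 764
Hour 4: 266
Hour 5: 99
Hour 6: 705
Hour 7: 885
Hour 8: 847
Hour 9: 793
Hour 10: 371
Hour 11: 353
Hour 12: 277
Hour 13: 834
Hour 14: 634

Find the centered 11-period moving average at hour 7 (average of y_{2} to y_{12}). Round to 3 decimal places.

Sum of periods 2–12: 229 + 764 + 266 + 99 + 705 + 885 + 847 + 793 + 371 + 353 + 277 = 5589
Divide by 11: 5589 / 11 = 508.091

508.091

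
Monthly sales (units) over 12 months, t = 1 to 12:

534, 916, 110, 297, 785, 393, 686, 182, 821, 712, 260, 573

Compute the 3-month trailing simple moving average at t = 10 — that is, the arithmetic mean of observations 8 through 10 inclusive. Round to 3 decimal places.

Sum of periods 8–10: 182 + 821 + 712 = 1715
Divide by 3: 1715 / 3 = 571.667

571.667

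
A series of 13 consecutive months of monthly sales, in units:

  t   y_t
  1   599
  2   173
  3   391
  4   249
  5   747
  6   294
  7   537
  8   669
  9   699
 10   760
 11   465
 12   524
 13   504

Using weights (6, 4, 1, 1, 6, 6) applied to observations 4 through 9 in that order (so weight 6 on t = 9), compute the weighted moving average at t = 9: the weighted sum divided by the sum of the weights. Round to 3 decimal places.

Weighted sum: 6·249 + 4·747 + 1·294 + 1·537 + 6·669 + 6·699 = 1494 + 2988 + 294 + 537 + 4014 + 4194 = 13521
Weight total: 6 + 4 + 1 + 1 + 6 + 6 = 24
WMA = 13521 / 24 = 563.375

563.375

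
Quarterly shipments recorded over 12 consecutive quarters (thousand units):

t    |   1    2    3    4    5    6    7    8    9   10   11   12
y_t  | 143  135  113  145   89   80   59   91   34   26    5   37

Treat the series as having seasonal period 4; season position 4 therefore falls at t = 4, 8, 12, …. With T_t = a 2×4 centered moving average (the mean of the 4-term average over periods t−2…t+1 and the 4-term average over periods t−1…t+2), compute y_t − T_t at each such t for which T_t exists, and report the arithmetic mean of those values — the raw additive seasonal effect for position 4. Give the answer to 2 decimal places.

Season position 4 occurs at t = 4, 8 (where T_t is defined).
t=4: T_4 = 113.6250; y_4 − T_4 = 145 − 113.6250 = 31.3750
t=8: T_8 = 59.2500; y_8 − T_8 = 91 − 59.2500 = 31.7500
Mean deviation: (31.3750 + 31.7500) / 2 = 31.56

31.56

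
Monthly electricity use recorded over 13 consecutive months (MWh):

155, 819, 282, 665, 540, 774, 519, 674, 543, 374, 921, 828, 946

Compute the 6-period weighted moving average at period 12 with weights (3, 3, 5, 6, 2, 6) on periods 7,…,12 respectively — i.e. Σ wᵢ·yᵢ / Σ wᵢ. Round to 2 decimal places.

613.92

Weighted sum: 3·519 + 3·674 + 5·543 + 6·374 + 2·921 + 6·828 = 1557 + 2022 + 2715 + 2244 + 1842 + 4968 = 15348
Weight total: 3 + 3 + 5 + 6 + 2 + 6 = 25
WMA = 15348 / 25 = 613.92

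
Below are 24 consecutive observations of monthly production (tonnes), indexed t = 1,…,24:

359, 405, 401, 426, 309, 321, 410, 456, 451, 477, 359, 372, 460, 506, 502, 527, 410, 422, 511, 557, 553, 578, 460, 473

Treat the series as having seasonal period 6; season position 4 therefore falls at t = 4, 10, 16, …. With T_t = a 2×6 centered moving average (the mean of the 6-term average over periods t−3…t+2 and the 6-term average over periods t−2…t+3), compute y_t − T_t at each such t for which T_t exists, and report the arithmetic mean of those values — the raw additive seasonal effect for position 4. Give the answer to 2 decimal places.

51.72

Season position 4 occurs at t = 4, 10, 16 (where T_t is defined).
t=4: T_4 = 374.4167; y_4 − T_4 = 426 − 374.4167 = 51.5833
t=10: T_10 = 425.0000; y_10 − T_10 = 477 − 425.0000 = 52.0000
t=16: T_16 = 475.4167; y_16 − T_16 = 527 − 475.4167 = 51.5833
Mean deviation: (51.5833 + 52.0000 + 51.5833) / 3 = 51.72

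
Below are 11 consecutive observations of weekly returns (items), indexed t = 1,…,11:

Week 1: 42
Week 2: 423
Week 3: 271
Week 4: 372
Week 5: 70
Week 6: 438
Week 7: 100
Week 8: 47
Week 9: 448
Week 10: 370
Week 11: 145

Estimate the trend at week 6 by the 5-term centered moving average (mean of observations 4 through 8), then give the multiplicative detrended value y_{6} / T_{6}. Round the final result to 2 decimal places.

Trend T_6 = (372 + 70 + 438 + 100 + 47) / 5 = 1027/5 = 205.4000
Ratio to trend: 438 / 205.4000 = 2.13

2.13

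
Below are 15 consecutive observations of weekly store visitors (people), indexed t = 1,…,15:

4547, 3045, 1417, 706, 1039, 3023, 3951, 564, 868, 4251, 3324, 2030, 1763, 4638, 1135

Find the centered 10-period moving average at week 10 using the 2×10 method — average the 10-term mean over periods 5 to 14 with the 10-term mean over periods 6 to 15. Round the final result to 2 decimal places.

Sum over 5–14: 1039 + 3023 + 3951 + 564 + 868 + 4251 + 3324 + 2030 + 1763 + 4638 = 25451
Sum over 6–15: 3023 + 3951 + 564 + 868 + 4251 + 3324 + 2030 + 1763 + 4638 + 1135 = 25547
CMA at t=10 = (25451 + 25547) / (2·10) = 50998 / 20 = 2549.90

2549.90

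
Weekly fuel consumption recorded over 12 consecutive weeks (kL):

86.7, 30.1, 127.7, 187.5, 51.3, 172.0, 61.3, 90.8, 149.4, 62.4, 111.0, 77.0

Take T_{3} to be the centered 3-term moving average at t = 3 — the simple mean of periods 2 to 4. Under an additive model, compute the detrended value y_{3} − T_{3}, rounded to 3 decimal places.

Trend T_3 = (30.1 + 127.7 + 187.5) / 3 = 345.3/3 = 115.10000
Detrended value: 127.7 − 115.10000 = 12.600

12.600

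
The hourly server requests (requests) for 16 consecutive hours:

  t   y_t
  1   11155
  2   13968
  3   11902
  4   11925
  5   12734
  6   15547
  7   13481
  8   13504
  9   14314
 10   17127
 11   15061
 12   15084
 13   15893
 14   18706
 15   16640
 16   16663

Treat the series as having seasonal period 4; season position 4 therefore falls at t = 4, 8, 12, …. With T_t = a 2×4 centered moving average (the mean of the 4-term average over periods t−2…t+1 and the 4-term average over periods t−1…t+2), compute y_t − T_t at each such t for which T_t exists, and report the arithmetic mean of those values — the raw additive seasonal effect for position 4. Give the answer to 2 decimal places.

-904.75

Season position 4 occurs at t = 4, 8, 12 (where T_t is defined).
t=4: T_4 = 12829.6250; y_4 − T_4 = 11925 − 12829.6250 = -904.6250
t=8: T_8 = 14409.0000; y_8 − T_8 = 13504 − 14409.0000 = -905.0000
t=12: T_12 = 15988.6250; y_12 − T_12 = 15084 − 15988.6250 = -904.6250
Mean deviation: (-904.6250 + -905.0000 + -904.6250) / 3 = -904.75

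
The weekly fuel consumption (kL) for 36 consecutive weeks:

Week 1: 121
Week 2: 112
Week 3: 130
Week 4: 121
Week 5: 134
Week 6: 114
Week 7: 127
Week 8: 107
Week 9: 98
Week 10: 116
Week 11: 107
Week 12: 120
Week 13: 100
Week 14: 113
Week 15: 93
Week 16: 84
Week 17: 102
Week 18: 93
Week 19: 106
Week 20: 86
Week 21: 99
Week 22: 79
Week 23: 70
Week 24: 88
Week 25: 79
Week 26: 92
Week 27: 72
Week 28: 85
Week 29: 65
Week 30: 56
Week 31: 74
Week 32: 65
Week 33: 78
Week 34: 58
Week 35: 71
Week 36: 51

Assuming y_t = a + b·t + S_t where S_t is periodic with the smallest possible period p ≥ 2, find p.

First differences y_{t+1} − y_t: -9, 18, -9, 13, -20, 13, -20, -9, 18, -9, 13, -20, 13, -20, -9, 18, …
The difference pattern repeats every 7 terms and not for any smaller step, so p = 7.

7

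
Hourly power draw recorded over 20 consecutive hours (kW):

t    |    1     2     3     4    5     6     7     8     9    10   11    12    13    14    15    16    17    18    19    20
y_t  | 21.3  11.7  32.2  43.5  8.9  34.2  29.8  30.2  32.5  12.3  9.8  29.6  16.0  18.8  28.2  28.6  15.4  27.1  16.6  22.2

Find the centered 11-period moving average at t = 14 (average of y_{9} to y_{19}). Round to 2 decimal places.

21.35

Sum of periods 9–19: 32.5 + 12.3 + 9.8 + 29.6 + 16.0 + 18.8 + 28.2 + 28.6 + 15.4 + 27.1 + 16.6 = 234.9
Divide by 11: 234.9 / 11 = 21.35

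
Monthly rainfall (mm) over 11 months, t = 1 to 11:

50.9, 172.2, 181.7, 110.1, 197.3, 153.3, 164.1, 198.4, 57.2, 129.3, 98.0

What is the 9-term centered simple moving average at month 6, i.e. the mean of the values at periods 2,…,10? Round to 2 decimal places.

151.51

Sum of periods 2–10: 172.2 + 181.7 + 110.1 + 197.3 + 153.3 + 164.1 + 198.4 + 57.2 + 129.3 = 1363.6
Divide by 9: 1363.6 / 9 = 151.51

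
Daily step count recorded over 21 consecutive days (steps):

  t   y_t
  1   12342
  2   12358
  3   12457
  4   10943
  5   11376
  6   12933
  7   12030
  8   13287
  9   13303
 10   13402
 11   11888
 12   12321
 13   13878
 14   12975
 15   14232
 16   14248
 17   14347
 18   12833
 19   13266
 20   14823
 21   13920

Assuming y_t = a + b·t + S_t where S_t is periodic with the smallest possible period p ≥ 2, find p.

7

First differences y_{t+1} − y_t: 16, 99, -1514, 433, 1557, -903, 1257, 16, 99, -1514, 433, 1557, -903, 1257, 16, 99, …
The difference pattern repeats every 7 terms and not for any smaller step, so p = 7.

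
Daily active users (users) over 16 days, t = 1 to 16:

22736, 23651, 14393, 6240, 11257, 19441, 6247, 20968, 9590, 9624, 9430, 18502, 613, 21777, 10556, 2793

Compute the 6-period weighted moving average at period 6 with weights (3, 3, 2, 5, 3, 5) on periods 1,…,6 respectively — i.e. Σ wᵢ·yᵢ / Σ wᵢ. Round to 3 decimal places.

15720.143

Weighted sum: 3·22736 + 3·23651 + 2·14393 + 5·6240 + 3·11257 + 5·19441 = 68208 + 70953 + 28786 + 31200 + 33771 + 97205 = 330123
Weight total: 3 + 3 + 2 + 5 + 3 + 5 = 21
WMA = 330123 / 21 = 15720.143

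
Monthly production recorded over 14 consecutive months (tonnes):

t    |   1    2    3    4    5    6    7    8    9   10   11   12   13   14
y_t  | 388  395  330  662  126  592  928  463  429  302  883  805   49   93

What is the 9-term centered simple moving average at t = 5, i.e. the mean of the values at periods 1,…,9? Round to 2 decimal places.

479.22

Sum of periods 1–9: 388 + 395 + 330 + 662 + 126 + 592 + 928 + 463 + 429 = 4313
Divide by 9: 4313 / 9 = 479.22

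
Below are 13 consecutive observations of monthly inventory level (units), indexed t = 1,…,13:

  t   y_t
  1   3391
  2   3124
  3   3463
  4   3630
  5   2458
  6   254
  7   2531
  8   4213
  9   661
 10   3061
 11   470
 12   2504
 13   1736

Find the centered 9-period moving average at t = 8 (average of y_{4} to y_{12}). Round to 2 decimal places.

Sum of periods 4–12: 3630 + 2458 + 254 + 2531 + 4213 + 661 + 3061 + 470 + 2504 = 19782
Divide by 9: 19782 / 9 = 2198.00

2198.00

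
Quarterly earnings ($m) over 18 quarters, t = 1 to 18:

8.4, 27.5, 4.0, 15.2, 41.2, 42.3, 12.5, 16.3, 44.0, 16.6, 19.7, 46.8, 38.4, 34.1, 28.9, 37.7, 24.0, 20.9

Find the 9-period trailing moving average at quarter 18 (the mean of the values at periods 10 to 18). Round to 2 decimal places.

Sum of periods 10–18: 16.6 + 19.7 + 46.8 + 38.4 + 34.1 + 28.9 + 37.7 + 24.0 + 20.9 = 267.1
Divide by 9: 267.1 / 9 = 29.68

29.68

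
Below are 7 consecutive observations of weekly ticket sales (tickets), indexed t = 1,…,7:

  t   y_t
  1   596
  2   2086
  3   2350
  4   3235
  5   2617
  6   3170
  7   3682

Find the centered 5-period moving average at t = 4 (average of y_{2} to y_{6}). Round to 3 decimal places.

Sum of periods 2–6: 2086 + 2350 + 3235 + 2617 + 3170 = 13458
Divide by 5: 13458 / 5 = 2691.600

2691.600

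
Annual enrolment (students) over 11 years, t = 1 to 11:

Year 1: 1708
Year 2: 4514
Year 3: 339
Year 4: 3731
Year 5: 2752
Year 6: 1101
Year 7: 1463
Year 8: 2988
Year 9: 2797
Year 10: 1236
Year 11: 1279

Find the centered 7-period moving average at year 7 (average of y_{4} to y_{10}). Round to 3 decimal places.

Sum of periods 4–10: 3731 + 2752 + 1101 + 1463 + 2988 + 2797 + 1236 = 16068
Divide by 7: 16068 / 7 = 2295.429

2295.429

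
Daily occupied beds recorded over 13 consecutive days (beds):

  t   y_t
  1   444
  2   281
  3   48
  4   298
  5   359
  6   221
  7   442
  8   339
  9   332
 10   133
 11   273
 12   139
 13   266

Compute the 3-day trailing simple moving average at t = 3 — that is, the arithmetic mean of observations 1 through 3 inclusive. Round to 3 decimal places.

257.667

Sum of periods 1–3: 444 + 281 + 48 = 773
Divide by 3: 773 / 3 = 257.667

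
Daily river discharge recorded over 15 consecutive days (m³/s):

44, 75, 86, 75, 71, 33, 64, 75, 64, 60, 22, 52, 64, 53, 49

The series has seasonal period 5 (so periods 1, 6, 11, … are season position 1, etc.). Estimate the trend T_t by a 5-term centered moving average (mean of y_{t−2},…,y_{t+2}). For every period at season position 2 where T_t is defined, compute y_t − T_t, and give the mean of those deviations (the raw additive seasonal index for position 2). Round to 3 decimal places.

2.200

Season position 2 occurs at t = 7, 12 (where T_t is defined).
t=7: T_7 = 61.40000; y_7 − T_7 = 64 − 61.40000 = 2.60000
t=12: T_12 = 50.20000; y_12 − T_12 = 52 − 50.20000 = 1.80000
Mean deviation: (2.60000 + 1.80000) / 2 = 2.200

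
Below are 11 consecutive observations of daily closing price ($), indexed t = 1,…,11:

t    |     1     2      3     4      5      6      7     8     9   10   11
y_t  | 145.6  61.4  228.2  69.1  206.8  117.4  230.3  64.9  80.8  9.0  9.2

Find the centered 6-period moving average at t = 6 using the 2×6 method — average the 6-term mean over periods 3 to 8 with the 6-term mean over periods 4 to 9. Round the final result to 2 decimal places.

Sum over 3–8: 228.2 + 69.1 + 206.8 + 117.4 + 230.3 + 64.9 = 916.7
Sum over 4–9: 69.1 + 206.8 + 117.4 + 230.3 + 64.9 + 80.8 = 769.3
CMA at t=6 = (916.7 + 769.3) / (2·6) = 1686.0 / 12 = 140.50

140.50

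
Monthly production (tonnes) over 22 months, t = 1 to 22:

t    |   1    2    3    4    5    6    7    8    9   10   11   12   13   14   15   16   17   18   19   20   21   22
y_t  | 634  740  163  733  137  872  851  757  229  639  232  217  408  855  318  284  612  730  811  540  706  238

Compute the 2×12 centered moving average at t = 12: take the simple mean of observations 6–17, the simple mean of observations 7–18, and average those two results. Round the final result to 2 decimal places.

Sum over 6–17: 872 + 851 + 757 + 229 + 639 + 232 + 217 + 408 + 855 + 318 + 284 + 612 = 6274
Sum over 7–18: 851 + 757 + 229 + 639 + 232 + 217 + 408 + 855 + 318 + 284 + 612 + 730 = 6132
CMA at t=12 = (6274 + 6132) / (2·12) = 12406 / 24 = 516.92

516.92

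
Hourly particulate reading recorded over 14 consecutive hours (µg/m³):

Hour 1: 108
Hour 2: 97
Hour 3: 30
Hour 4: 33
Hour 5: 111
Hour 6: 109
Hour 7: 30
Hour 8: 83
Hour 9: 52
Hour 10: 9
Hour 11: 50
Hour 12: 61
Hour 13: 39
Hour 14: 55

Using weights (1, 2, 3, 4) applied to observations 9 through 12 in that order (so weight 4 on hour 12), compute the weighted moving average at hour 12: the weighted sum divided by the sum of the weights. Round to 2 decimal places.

Weighted sum: 1·52 + 2·9 + 3·50 + 4·61 = 52 + 18 + 150 + 244 = 464
Weight total: 1 + 2 + 3 + 4 = 10
WMA = 464 / 10 = 46.40

46.40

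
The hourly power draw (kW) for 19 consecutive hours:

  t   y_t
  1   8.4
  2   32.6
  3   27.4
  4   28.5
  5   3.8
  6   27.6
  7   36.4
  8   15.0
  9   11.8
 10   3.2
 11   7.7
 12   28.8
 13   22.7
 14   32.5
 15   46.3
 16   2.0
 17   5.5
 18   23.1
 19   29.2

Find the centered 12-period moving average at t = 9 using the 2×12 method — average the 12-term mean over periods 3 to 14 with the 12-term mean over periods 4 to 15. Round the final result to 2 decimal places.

21.24

Sum over 3–14: 27.4 + 28.5 + 3.8 + 27.6 + 36.4 + 15.0 + 11.8 + 3.2 + 7.7 + 28.8 + 22.7 + 32.5 = 245.4
Sum over 4–15: 28.5 + 3.8 + 27.6 + 36.4 + 15.0 + 11.8 + 3.2 + 7.7 + 28.8 + 22.7 + 32.5 + 46.3 = 264.3
CMA at t=9 = (245.4 + 264.3) / (2·12) = 509.7 / 24 = 21.24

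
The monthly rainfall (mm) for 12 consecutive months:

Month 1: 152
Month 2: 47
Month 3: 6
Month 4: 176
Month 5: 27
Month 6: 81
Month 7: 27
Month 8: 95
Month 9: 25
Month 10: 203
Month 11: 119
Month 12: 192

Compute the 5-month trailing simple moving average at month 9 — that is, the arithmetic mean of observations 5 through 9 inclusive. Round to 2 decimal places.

Sum of periods 5–9: 27 + 81 + 27 + 95 + 25 = 255
Divide by 5: 255 / 5 = 51.00

51.00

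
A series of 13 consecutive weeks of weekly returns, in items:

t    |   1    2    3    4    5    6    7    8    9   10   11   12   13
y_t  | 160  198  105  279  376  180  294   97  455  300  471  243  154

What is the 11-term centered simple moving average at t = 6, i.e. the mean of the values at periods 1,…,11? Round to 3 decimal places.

Sum of periods 1–11: 160 + 198 + 105 + 279 + 376 + 180 + 294 + 97 + 455 + 300 + 471 = 2915
Divide by 11: 2915 / 11 = 265.000

265.000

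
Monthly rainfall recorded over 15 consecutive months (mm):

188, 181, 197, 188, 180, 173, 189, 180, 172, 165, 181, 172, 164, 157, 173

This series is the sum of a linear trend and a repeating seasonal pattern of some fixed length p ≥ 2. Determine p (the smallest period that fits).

First differences y_{t+1} − y_t: -7, 16, -9, -8, -7, 16, -9, -8, -7, 16, …
The difference pattern repeats every 4 terms and not for any smaller step, so p = 4.

4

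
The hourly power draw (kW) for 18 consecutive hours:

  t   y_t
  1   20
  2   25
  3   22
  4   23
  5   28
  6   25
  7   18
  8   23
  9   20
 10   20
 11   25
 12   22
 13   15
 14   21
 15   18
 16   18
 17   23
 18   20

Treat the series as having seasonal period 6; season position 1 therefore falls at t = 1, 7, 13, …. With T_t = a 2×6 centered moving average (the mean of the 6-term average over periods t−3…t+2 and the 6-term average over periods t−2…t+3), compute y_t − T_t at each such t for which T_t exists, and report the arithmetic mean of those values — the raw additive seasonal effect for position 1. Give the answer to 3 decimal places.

-4.792

Season position 1 occurs at t = 7, 13 (where T_t is defined).
t=7: T_7 = 22.58333; y_7 − T_7 = 18 − 22.58333 = -4.58333
t=13: T_13 = 20.00000; y_13 − T_13 = 15 − 20.00000 = -5.00000
Mean deviation: (-4.58333 + -5.00000) / 2 = -4.792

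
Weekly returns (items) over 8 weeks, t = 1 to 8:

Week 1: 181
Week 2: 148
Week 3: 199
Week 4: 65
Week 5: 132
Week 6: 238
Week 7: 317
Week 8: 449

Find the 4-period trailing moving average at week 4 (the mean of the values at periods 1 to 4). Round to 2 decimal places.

Sum of periods 1–4: 181 + 148 + 199 + 65 = 593
Divide by 4: 593 / 4 = 148.25

148.25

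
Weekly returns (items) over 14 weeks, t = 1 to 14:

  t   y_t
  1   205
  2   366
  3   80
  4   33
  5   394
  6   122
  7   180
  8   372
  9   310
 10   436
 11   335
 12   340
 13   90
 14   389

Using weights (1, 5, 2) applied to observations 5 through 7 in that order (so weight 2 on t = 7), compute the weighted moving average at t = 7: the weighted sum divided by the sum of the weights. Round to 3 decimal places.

170.500

Weighted sum: 1·394 + 5·122 + 2·180 = 394 + 610 + 360 = 1364
Weight total: 1 + 5 + 2 = 8
WMA = 1364 / 8 = 170.500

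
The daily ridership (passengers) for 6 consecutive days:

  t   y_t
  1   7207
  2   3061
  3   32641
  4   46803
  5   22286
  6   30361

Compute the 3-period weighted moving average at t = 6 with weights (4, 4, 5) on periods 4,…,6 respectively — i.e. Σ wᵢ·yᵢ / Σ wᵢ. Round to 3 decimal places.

32935.462

Weighted sum: 4·46803 + 4·22286 + 5·30361 = 187212 + 89144 + 151805 = 428161
Weight total: 4 + 4 + 5 = 13
WMA = 428161 / 13 = 32935.462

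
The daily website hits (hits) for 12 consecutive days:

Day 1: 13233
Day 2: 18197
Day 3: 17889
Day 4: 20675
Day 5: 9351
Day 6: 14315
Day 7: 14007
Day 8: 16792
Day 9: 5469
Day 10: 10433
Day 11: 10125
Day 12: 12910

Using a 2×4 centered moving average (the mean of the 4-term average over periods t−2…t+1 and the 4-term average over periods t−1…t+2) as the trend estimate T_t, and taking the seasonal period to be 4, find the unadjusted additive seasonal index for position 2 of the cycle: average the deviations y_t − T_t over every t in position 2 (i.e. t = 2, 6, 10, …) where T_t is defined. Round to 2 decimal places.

213.44

Season position 2 occurs at t = 6, 10 (where T_t is defined).
t=6: T_6 = 14101.6250; y_6 − T_6 = 14315 − 14101.6250 = 213.3750
t=10: T_10 = 10219.5000; y_10 − T_10 = 10433 − 10219.5000 = 213.5000
Mean deviation: (213.3750 + 213.5000) / 2 = 213.44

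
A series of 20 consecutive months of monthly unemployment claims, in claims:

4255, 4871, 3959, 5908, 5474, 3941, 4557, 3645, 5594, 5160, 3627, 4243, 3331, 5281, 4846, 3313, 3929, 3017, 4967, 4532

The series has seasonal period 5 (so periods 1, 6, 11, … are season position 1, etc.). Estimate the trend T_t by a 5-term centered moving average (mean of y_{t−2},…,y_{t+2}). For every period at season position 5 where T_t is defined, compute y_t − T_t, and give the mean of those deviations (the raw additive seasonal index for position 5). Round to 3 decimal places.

706.133

Season position 5 occurs at t = 5, 10, 15 (where T_t is defined).
t=5: T_5 = 4767.80000; y_5 − T_5 = 5474 − 4767.80000 = 706.20000
t=10: T_10 = 4453.80000; y_10 − T_10 = 5160 − 4453.80000 = 706.20000
t=15: T_15 = 4140.00000; y_15 − T_15 = 4846 − 4140.00000 = 706.00000
Mean deviation: (706.20000 + 706.20000 + 706.00000) / 3 = 706.133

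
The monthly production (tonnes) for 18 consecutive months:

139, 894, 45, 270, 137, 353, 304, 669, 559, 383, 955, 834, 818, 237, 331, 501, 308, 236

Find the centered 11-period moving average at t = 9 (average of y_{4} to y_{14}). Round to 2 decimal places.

Sum of periods 4–14: 270 + 137 + 353 + 304 + 669 + 559 + 383 + 955 + 834 + 818 + 237 = 5519
Divide by 11: 5519 / 11 = 501.73

501.73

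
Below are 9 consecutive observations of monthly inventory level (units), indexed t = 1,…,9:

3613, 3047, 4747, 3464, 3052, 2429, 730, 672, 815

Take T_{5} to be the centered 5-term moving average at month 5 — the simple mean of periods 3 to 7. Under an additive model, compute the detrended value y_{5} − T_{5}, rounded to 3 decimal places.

Trend T_5 = (4747 + 3464 + 3052 + 2429 + 730) / 5 = 14422/5 = 2884.40000
Detrended value: 3052 − 2884.40000 = 167.600

167.600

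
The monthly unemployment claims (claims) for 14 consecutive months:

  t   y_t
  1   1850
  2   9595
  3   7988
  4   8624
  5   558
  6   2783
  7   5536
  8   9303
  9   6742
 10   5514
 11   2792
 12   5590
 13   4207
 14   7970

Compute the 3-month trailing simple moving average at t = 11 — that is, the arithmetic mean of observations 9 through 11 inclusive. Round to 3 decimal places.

Sum of periods 9–11: 6742 + 5514 + 2792 = 15048
Divide by 3: 15048 / 3 = 5016.000

5016.000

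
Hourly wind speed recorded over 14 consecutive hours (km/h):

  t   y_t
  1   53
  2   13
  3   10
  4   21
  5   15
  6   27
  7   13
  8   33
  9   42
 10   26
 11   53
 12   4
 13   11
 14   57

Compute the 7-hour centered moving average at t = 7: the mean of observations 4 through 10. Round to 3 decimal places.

25.286

Sum of periods 4–10: 21 + 15 + 27 + 13 + 33 + 42 + 26 = 177
Divide by 7: 177 / 7 = 25.286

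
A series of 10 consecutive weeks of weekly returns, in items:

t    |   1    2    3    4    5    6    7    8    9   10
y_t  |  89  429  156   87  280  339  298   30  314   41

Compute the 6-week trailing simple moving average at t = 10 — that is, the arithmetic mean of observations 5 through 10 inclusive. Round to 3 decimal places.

217.000

Sum of periods 5–10: 280 + 339 + 298 + 30 + 314 + 41 = 1302
Divide by 6: 1302 / 6 = 217.000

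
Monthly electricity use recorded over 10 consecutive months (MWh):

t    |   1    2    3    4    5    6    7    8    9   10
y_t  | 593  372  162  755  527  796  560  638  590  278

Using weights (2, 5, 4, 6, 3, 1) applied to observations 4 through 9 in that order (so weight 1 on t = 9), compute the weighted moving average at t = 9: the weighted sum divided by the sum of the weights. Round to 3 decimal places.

Weighted sum: 2·755 + 5·527 + 4·796 + 6·560 + 3·638 + 1·590 = 1510 + 2635 + 3184 + 3360 + 1914 + 590 = 13193
Weight total: 2 + 5 + 4 + 6 + 3 + 1 = 21
WMA = 13193 / 21 = 628.238

628.238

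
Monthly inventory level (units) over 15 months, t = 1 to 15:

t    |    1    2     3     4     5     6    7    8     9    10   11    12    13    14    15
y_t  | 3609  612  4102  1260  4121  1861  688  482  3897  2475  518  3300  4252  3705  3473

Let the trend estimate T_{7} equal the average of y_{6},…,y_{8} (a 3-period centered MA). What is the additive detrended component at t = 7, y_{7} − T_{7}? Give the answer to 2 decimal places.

-322.33

Trend T_7 = (1861 + 688 + 482) / 3 = 3031/3 = 1010.3333
Detrended value: 688 − 1010.3333 = -322.33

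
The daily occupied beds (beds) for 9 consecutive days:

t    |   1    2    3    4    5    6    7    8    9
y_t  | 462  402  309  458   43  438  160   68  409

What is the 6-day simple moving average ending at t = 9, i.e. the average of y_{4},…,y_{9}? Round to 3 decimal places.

Sum of periods 4–9: 458 + 43 + 438 + 160 + 68 + 409 = 1576
Divide by 6: 1576 / 6 = 262.667

262.667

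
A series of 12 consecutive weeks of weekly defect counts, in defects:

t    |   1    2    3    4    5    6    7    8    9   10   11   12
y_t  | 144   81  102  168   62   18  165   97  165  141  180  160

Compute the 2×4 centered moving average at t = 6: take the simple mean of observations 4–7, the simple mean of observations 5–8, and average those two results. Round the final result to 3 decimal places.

94.375

Sum over 4–7: 168 + 62 + 18 + 165 = 413
Sum over 5–8: 62 + 18 + 165 + 97 = 342
CMA at t=6 = (413 + 342) / (2·4) = 755 / 8 = 94.375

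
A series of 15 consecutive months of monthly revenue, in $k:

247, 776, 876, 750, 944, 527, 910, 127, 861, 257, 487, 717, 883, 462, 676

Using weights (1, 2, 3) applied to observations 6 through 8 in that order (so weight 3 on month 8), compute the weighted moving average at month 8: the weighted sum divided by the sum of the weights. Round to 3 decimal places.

Weighted sum: 1·527 + 2·910 + 3·127 = 527 + 1820 + 381 = 2728
Weight total: 1 + 2 + 3 = 6
WMA = 2728 / 6 = 454.667

454.667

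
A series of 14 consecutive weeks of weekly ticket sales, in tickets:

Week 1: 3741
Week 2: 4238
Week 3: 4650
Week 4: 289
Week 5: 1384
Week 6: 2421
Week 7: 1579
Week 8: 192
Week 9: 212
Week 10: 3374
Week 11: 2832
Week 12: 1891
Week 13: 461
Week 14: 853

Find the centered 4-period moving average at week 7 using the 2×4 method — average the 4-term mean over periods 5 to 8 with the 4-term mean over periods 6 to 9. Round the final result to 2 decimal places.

1247.50

Sum over 5–8: 1384 + 2421 + 1579 + 192 = 5576
Sum over 6–9: 2421 + 1579 + 192 + 212 = 4404
CMA at t=7 = (5576 + 4404) / (2·4) = 9980 / 8 = 1247.50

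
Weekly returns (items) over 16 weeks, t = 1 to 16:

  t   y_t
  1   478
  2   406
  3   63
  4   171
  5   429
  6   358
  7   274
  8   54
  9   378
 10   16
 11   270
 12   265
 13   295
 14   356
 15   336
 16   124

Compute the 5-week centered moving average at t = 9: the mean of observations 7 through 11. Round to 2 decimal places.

198.40

Sum of periods 7–11: 274 + 54 + 378 + 16 + 270 = 992
Divide by 5: 992 / 5 = 198.40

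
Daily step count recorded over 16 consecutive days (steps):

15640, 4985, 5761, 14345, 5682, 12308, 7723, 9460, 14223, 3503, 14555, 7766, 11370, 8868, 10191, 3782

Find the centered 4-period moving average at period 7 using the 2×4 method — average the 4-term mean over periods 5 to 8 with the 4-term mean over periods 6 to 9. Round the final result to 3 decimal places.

9860.875

Sum over 5–8: 5682 + 12308 + 7723 + 9460 = 35173
Sum over 6–9: 12308 + 7723 + 9460 + 14223 = 43714
CMA at t=7 = (35173 + 43714) / (2·4) = 78887 / 8 = 9860.875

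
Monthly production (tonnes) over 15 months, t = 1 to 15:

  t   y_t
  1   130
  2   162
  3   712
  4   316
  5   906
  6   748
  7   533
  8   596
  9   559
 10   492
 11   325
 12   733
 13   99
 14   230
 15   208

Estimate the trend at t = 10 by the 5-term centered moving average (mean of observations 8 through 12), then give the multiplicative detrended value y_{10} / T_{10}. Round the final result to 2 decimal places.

0.91

Trend T_10 = (596 + 559 + 492 + 325 + 733) / 5 = 2705/5 = 541.0000
Ratio to trend: 492 / 541.0000 = 0.91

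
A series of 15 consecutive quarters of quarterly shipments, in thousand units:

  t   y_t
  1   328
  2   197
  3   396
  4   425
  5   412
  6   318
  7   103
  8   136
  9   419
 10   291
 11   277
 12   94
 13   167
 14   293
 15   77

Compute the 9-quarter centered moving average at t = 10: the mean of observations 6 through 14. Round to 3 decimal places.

Sum of periods 6–14: 318 + 103 + 136 + 419 + 291 + 277 + 94 + 167 + 293 = 2098
Divide by 9: 2098 / 9 = 233.111

233.111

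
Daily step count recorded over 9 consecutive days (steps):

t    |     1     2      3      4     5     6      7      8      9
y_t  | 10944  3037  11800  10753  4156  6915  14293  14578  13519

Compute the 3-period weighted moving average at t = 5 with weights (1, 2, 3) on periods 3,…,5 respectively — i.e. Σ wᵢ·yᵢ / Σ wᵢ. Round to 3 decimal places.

7629.000

Weighted sum: 1·11800 + 2·10753 + 3·4156 = 11800 + 21506 + 12468 = 45774
Weight total: 1 + 2 + 3 = 6
WMA = 45774 / 6 = 7629.000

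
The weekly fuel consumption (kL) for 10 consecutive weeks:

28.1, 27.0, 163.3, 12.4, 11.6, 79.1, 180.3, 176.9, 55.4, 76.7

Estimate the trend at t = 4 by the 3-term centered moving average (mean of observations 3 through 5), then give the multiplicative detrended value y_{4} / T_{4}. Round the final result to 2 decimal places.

0.20

Trend T_4 = (163.3 + 12.4 + 11.6) / 3 = 187.3/3 = 62.4333
Ratio to trend: 12.4 / 62.4333 = 0.20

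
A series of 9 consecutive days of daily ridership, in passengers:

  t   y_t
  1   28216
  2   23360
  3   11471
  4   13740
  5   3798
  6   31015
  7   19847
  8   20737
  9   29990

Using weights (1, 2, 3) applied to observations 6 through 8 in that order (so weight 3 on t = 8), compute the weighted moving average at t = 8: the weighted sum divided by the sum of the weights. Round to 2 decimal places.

Weighted sum: 1·31015 + 2·19847 + 3·20737 = 31015 + 39694 + 62211 = 132920
Weight total: 1 + 2 + 3 = 6
WMA = 132920 / 6 = 22153.33

22153.33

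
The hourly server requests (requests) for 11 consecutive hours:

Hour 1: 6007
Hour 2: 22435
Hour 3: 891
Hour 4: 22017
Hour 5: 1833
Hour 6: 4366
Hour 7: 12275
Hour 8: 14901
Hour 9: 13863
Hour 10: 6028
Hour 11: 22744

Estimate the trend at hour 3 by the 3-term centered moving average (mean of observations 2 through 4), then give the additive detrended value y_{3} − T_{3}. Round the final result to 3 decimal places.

-14223.333

Trend T_3 = (22435 + 891 + 22017) / 3 = 45343/3 = 15114.33333
Detrended value: 891 − 15114.33333 = -14223.333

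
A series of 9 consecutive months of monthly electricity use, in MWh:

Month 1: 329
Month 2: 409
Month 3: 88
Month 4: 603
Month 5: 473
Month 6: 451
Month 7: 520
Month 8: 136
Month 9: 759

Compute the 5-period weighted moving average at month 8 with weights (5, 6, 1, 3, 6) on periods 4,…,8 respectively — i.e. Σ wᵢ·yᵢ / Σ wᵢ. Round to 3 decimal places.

Weighted sum: 5·603 + 6·473 + 1·451 + 3·520 + 6·136 = 3015 + 2838 + 451 + 1560 + 816 = 8680
Weight total: 5 + 6 + 1 + 3 + 6 = 21
WMA = 8680 / 21 = 413.333

413.333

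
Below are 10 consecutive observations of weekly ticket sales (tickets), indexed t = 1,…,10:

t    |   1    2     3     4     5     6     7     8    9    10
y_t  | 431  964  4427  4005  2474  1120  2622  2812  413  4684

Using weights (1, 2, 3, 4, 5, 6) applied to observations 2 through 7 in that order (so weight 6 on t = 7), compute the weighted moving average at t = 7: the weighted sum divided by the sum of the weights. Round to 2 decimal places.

Weighted sum: 1·964 + 2·4427 + 3·4005 + 4·2474 + 5·1120 + 6·2622 = 964 + 8854 + 12015 + 9896 + 5600 + 15732 = 53061
Weight total: 1 + 2 + 3 + 4 + 5 + 6 = 21
WMA = 53061 / 21 = 2526.71

2526.71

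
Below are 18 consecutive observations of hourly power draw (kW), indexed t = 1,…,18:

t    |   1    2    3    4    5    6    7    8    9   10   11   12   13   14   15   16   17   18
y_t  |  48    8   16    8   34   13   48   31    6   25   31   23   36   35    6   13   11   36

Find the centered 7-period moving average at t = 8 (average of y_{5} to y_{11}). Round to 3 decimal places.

26.857

Sum of periods 5–11: 34 + 13 + 48 + 31 + 6 + 25 + 31 = 188
Divide by 7: 188 / 7 = 26.857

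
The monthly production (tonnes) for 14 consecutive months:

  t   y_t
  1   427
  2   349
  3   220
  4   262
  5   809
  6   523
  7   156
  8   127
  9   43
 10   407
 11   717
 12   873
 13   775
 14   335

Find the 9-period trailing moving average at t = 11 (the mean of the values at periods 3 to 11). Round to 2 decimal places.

362.67

Sum of periods 3–11: 220 + 262 + 809 + 523 + 156 + 127 + 43 + 407 + 717 = 3264
Divide by 9: 3264 / 9 = 362.67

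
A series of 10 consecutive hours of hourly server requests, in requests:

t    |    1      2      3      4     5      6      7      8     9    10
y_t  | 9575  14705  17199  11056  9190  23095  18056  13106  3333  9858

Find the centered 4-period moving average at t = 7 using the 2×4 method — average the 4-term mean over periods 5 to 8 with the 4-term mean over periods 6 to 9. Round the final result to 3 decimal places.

Sum over 5–8: 9190 + 23095 + 18056 + 13106 = 63447
Sum over 6–9: 23095 + 18056 + 13106 + 3333 = 57590
CMA at t=7 = (63447 + 57590) / (2·4) = 121037 / 8 = 15129.625

15129.625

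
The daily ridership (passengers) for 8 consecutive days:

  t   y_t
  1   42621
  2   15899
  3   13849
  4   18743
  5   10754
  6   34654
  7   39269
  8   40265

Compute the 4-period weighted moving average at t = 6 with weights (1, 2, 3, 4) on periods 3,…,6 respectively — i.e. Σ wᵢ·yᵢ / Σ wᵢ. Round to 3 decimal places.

22221.300

Weighted sum: 1·13849 + 2·18743 + 3·10754 + 4·34654 = 13849 + 37486 + 32262 + 138616 = 222213
Weight total: 1 + 2 + 3 + 4 = 10
WMA = 222213 / 10 = 22221.300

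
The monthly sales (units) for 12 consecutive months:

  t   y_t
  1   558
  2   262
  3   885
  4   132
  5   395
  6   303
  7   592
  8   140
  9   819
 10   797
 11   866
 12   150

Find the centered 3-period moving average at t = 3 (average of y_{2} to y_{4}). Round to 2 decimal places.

426.33

Sum of periods 2–4: 262 + 885 + 132 = 1279
Divide by 3: 1279 / 3 = 426.33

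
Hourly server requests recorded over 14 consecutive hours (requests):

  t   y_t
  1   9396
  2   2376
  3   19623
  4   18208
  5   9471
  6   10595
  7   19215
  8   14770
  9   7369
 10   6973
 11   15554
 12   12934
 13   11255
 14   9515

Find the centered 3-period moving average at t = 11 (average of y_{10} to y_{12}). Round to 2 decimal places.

11820.33

Sum of periods 10–12: 6973 + 15554 + 12934 = 35461
Divide by 3: 35461 / 3 = 11820.33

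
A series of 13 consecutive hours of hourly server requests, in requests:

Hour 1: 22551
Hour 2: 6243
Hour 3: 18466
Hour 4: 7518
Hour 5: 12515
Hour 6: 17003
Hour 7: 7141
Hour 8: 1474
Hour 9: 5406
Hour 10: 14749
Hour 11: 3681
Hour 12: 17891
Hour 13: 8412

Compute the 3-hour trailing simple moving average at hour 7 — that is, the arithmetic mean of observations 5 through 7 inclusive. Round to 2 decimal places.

12219.67

Sum of periods 5–7: 12515 + 17003 + 7141 = 36659
Divide by 3: 36659 / 3 = 12219.67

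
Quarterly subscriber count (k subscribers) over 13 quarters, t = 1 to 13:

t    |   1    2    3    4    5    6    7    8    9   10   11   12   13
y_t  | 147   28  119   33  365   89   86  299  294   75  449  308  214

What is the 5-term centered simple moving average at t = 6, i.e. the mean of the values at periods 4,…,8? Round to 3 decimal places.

Sum of periods 4–8: 33 + 365 + 89 + 86 + 299 = 872
Divide by 5: 872 / 5 = 174.400

174.400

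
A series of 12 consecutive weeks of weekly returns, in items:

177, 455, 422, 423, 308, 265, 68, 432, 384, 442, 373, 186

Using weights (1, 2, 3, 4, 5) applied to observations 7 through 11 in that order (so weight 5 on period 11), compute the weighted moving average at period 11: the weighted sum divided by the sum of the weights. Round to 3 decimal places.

381.133

Weighted sum: 1·68 + 2·432 + 3·384 + 4·442 + 5·373 = 68 + 864 + 1152 + 1768 + 1865 = 5717
Weight total: 1 + 2 + 3 + 4 + 5 = 15
WMA = 5717 / 15 = 381.133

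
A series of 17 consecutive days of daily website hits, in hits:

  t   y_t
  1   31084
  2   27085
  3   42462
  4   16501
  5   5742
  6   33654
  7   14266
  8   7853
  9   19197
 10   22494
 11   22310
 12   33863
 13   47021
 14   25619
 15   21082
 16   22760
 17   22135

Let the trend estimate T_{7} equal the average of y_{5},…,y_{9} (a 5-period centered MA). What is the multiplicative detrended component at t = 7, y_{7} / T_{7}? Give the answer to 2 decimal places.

Trend T_7 = (5742 + 33654 + 14266 + 7853 + 19197) / 5 = 80712/5 = 16142.4000
Ratio to trend: 14266 / 16142.4000 = 0.88

0.88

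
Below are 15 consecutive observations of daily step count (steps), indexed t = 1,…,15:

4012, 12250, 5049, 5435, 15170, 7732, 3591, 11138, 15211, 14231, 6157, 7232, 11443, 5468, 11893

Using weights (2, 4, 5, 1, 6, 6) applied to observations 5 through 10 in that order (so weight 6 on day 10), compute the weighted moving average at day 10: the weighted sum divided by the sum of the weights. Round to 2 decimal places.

Weighted sum: 2·15170 + 4·7732 + 5·3591 + 1·11138 + 6·15211 + 6·14231 = 30340 + 30928 + 17955 + 11138 + 91266 + 85386 = 267013
Weight total: 2 + 4 + 5 + 1 + 6 + 6 = 24
WMA = 267013 / 24 = 11125.54

11125.54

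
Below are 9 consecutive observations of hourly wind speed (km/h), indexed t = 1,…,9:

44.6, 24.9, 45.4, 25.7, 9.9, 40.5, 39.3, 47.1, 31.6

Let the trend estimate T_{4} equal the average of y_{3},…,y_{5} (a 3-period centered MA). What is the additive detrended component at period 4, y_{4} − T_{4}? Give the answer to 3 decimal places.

Trend T_4 = (45.4 + 25.7 + 9.9) / 3 = 81.0/3 = 27.00000
Detrended value: 25.7 − 27.00000 = -1.300

-1.300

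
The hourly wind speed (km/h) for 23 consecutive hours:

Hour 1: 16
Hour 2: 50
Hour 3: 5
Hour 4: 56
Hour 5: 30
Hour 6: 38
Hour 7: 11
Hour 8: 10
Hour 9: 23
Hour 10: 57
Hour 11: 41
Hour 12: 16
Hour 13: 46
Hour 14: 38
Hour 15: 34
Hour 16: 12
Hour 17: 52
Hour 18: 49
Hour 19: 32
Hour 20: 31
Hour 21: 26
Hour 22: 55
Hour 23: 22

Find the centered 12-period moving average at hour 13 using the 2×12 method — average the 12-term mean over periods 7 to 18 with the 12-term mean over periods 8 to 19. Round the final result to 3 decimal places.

Sum over 7–18: 11 + 10 + 23 + 57 + 41 + 16 + 46 + 38 + 34 + 12 + 52 + 49 = 389
Sum over 8–19: 10 + 23 + 57 + 41 + 16 + 46 + 38 + 34 + 12 + 52 + 49 + 32 = 410
CMA at t=13 = (389 + 410) / (2·12) = 799 / 24 = 33.292

33.292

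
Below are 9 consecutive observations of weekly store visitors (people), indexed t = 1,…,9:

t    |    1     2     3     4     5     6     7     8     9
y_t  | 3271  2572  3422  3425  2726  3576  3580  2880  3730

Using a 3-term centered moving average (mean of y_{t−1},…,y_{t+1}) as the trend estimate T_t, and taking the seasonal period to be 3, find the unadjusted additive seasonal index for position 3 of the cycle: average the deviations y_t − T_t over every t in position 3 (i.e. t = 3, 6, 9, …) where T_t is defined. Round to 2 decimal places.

Season position 3 occurs at t = 3, 6 (where T_t is defined).
t=3: T_3 = 3139.6667; y_3 − T_3 = 3422 − 3139.6667 = 282.3333
t=6: T_6 = 3294.0000; y_6 − T_6 = 3576 − 3294.0000 = 282.0000
Mean deviation: (282.3333 + 282.0000) / 2 = 282.17

282.17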